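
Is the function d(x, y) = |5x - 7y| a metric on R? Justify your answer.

No. d fails symmetry: d(8, 2) = |5·8 - 7·2| = |26| = 26, but d(2, 8) = |5·2 - 7·8| = |-46| = 46. Since 26 ≠ 46, d(x,y) ≠ d(y,x) in general.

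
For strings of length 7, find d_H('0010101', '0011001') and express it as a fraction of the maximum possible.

Differing positions: 4, 5. Hamming distance = 2. The maximum possible Hamming distance for length-7 strings is 7, so d_H/7 = 2/7 ≈ 0.2857.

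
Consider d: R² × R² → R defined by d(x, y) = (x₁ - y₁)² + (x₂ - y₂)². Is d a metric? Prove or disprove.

No. The squared Euclidean distance fails the triangle inequality. Counterexample: x = (0, 0), y = (3, 2), z = (6, 4). d(x,z) = 6² + 4² = 52, but d(x,y) + d(y,z) = (3² + 2²) + (3² + 2²) = 13 + 13 = 26. Since 52 > 26, the triangle inequality is violated. (Note: √d, the ordinary Euclidean distance, IS a metric.)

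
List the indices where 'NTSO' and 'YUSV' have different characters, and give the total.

Differing positions: 1, 2, 4. Hamming distance = 3.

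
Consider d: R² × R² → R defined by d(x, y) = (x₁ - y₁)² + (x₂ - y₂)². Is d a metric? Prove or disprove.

No. The squared Euclidean distance fails the triangle inequality. Counterexample: x = (0, 0), y = (2, 1), z = (4, 2). d(x,z) = 4² + 2² = 20, but d(x,y) + d(y,z) = (2² + 1²) + (2² + 1²) = 5 + 5 = 10. Since 20 > 10, the triangle inequality is violated. (Note: √d, the ordinary Euclidean distance, IS a metric.)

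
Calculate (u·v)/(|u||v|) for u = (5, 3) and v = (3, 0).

With u = (5, 3), v = (3, 0):
u·v = 5·3 + 3·0 = 15 + 0 = 15.
|u| = √(5² + 3²) = √34, |v| = √(3² + 0²) = √9, so |u||v| = √(34·9) = √306.
cos θ = (u·v)/(|u||v|) = 15/√306 ≈ 0.8575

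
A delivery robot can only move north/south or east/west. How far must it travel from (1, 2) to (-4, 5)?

Σ|x_i - y_i| = |1 - (-4)| + |2 - 5| = 5 + 3 = 8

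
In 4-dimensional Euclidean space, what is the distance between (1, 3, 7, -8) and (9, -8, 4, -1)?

√(Σ(x_i - y_i)²) = √((1 - 9)² + (3 - (-8))² + (7 - 4)² + (-8 - (-1))²)
= √((-8)² + 11² + 3² + (-7)²) = √(64 + 121 + 9 + 49) = √243 ≈ 15.5885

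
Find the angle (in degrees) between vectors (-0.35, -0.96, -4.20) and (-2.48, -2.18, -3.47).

With u = (-0.35, -0.96, -4.20), v = (-2.48, -2.18, -3.47):
u·v = (-0.35)·(-2.48) + (-0.96)·(-2.18) + (-4.2)·(-3.47) = 0.868 + 2.0928 + 14.574 = 17.5348.
|u| = √((-0.35)² + (-0.96)² + (-4.2)²) = √(0.1225 + 0.9216 + 17.64) = √18.6841, |v| = √((-2.48)² + (-2.18)² + (-3.47)²) = √(6.1504 + 4.7524 + 12.0409) = √22.9437.
cos θ = (u·v)/(|u||v|) = 17.5348/(√18.6841·√22.9437) ≈ 0.846902
θ = arccos(0.846902) ≈ 32.12°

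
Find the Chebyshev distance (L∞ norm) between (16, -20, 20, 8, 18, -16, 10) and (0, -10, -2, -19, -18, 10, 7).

max(|x_i - y_i|) = max(|16 - 0|, |-20 - (-10)|, |20 - (-2)|, |8 - (-19)|, |18 - (-18)|, |-16 - 10|, |10 - 7|) = max(16, 10, 22, 27, 36, 26, 3) = 36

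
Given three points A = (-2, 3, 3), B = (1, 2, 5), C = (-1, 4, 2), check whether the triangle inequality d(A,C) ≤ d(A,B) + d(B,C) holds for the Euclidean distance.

d(A,B) = √(3² + 1² + 2²) = √14 ≈ 3.7417, d(B,C) = √(2² + 2² + 3²) = √17 ≈ 4.1231, d(A,C) = √(1² + 1² + 1²) = √3 ≈ 1.7321.
d(A,C) ≈ 1.7321 ≤ 3.7417 + 4.1231 = 7.8648. Triangle inequality is satisfied.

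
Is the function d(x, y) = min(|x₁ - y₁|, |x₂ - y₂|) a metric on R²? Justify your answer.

No. d fails identity of indiscernibles: take x = (5, 0) and y = (5, 1). Then d(x,y) = min(|5 - 5|, |0 - 1|) = min(0, 1) = 0, yet x ≠ y.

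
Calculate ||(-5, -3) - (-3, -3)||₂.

√(Σ(x_i - y_i)²) = √((-5 - (-3))² + (-3 - (-3))²)
= √((-2)² + 0²) = √(4 + 0) = √4 = 2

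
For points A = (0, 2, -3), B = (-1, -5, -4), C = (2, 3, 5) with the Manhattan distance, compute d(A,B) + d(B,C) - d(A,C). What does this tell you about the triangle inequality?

d(A,B) = 1 + 7 + 1 = 9, d(B,C) = 3 + 8 + 9 = 20, d(A,C) = 2 + 1 + 8 = 11.
d(A,B) + d(B,C) - d(A,C) = 9 + 20 - 11 = 29 - 11 = 18. This is ≥ 0, so the triangle inequality holds for these points.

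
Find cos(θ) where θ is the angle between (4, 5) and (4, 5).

With u = (4, 5), v = (4, 5):
u·v = 4·4 + 5·5 = 16 + 25 = 41.
|u| = √(4² + 5²) = √41, |v| = √(4² + 5²) = √41, so |u||v| = √(41·41) = √1681 = 41.
cos θ = (u·v)/(|u||v|) = 41/41 = 1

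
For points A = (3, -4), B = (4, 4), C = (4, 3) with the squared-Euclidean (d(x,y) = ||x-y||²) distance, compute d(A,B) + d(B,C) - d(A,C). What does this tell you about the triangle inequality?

d(A,B) = 1² + 8² = 65, d(B,C) = 0² + 1² = 1, d(A,C) = 1² + 7² = 50.
d(A,B) + d(B,C) - d(A,C) = 65 + 1 - 50 = 66 - 50 = 16. This is ≥ 0, so the triangle inequality holds for these points.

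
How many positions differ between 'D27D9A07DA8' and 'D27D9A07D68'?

Differing positions: 10. Hamming distance = 1.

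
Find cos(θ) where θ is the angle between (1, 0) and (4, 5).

With u = (1, 0), v = (4, 5):
u·v = 1·4 + 0·5 = 4 + 0 = 4.
|u| = √(1² + 0²) = √1, |v| = √(4² + 5²) = √41, so |u||v| = √(1·41) = √41.
cos θ = (u·v)/(|u||v|) = 4/√41 ≈ 0.6247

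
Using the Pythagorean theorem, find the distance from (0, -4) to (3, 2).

√(Σ(x_i - y_i)²) = √((0 - 3)² + (-4 - 2)²)
= √((-3)² + (-6)²) = √(9 + 36) = √45 ≈ 6.7082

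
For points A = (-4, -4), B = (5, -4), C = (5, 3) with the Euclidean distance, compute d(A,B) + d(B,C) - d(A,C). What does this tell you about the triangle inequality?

d(A,B) = √(9² + 0²) = √81 = 9, d(B,C) = √(0² + 7²) = √49 = 7, d(A,C) = √(9² + 7²) = √130 ≈ 11.4018.
d(A,B) + d(B,C) - d(A,C) = 9 + 7 - 11.4018 = 16 - 11.4018 = 4.5982 (to 4 decimal places). This is ≥ 0, so the triangle inequality holds for these points.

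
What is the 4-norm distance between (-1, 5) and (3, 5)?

(Σ|x_i - y_i|^4)^(1/4) = (|-1 - 3|^4 + |5 - 5|^4)^(1/4)
= (4^4 + 0^4)^(1/4) = (256 + 0)^(1/4) = (256)^(1/4) = 4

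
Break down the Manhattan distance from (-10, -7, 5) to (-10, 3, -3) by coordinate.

Σ|x_i - y_i| = |-10 - (-10)| + |-7 - 3| + |5 - (-3)| = 0 + 10 + 8 = 18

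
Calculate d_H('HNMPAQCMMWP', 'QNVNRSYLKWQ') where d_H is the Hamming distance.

Differing positions: 1, 3, 4, 5, 6, 7, 8, 9, 11. Hamming distance = 9.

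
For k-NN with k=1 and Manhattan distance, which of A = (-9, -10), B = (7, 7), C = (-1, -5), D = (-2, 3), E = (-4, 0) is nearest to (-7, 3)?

Distances: d(A) = 15, d(B) = 18, d(C) = 14, d(D) = 5, d(E) = 6. Nearest: D = (-2, 3) with distance 5.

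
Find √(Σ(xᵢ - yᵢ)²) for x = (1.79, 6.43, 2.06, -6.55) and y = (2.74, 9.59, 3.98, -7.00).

√(Σ(x_i - y_i)²) = √((1.79 - 2.74)² + (6.43 - 9.59)² + (2.06 - 3.98)² + (-6.55 - (-7))²)
= √((-0.95)² + (-3.16)² + (-1.92)² + 0.45²) = √(0.9025 + 9.9856 + 3.6864 + 0.2025) = √14.777 ≈ 3.8441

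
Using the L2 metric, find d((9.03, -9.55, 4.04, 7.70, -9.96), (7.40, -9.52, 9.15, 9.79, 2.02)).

√(Σ(x_i - y_i)²) = √((9.03 - 7.4)² + (-9.55 - (-9.52))² + (4.04 - 9.15)² + (7.7 - 9.79)² + (-9.96 - 2.02)²)
= √(1.63² + (-0.03)² + (-5.11)² + (-2.09)² + (-11.98)²) = √(2.6569 + 0.0009 + 26.1121 + 4.3681 + 143.5204) = √176.6584 ≈ 13.2913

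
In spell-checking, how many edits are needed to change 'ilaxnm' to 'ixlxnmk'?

Let D[i][j] be the edit distance between the first i characters of 'ilaxnm' and the first j characters of 'ixlxnmk', with D[i][0] = i, D[0][j] = j, and D[i][j] = D[i-1][j-1] if the characters match, else 1 + min(D[i-1][j], D[i][j-1], D[i-1][j-1]). Filling the table (rows: prefixes of 'ilaxnm', columns: prefixes of 'ixlxnmk'):
     ε  i  x  l  x  n  m  k
  ε  0  1  2  3  4  5  6  7
  i  1  0  1  2  3  4  5  6
  l  2  1  1  1  2  3  4  5
  a  3  2  2  2  2  3  4  5
  x  4  3  2  3  2  3  4  5
  n  5  4  3  3  3  2  3  4
  m  6  5  4  4  4  3  2  3
The bottom-right entry gives D[6][7] = 3, so no sequence of fewer than 3 edits works. Backtracking through the table gives one optimal edit sequence (3 edits):
  ilaxnm → ixaxnm (sub l→x @2)
  ixaxnm → ixlxnm (sub a→l @3)
  ixlxnm → ixlxnmk (ins k @7)
Edit distance = 3.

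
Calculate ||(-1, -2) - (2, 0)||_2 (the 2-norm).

(Σ|x_i - y_i|^2)^(1/2) = (|-1 - 2|^2 + |-2 - 0|^2)^(1/2)
= (3^2 + 2^2)^(1/2) = (9 + 4)^(1/2) = (13)^(1/2) ≈ 3.6056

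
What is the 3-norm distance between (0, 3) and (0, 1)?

(Σ|x_i - y_i|^3)^(1/3) = (|0 - 0|^3 + |3 - 1|^3)^(1/3)
= (0^3 + 2^3)^(1/3) = (0 + 8)^(1/3) = (8)^(1/3) = 2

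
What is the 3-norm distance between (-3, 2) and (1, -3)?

(Σ|x_i - y_i|^3)^(1/3) = (|-3 - 1|^3 + |2 - (-3)|^3)^(1/3)
= (4^3 + 5^3)^(1/3) = (64 + 125)^(1/3) = (189)^(1/3) ≈ 5.7388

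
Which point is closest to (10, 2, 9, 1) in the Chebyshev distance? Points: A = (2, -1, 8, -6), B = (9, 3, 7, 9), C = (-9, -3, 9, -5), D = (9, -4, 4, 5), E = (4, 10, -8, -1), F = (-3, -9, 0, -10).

Distances: d(A) = 8, d(B) = 8, d(C) = 19, d(D) = 6, d(E) = 17, d(F) = 13. Nearest: D = (9, -4, 4, 5) with distance 6.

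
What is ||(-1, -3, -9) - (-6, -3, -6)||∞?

max(|x_i - y_i|) = max(|-1 - (-6)|, |-3 - (-3)|, |-9 - (-6)|) = max(5, 0, 3) = 5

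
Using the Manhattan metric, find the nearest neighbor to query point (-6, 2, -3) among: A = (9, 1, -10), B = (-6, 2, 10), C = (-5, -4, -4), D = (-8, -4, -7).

Distances: d(A) = 23, d(B) = 13, d(C) = 8, d(D) = 12. Nearest: C = (-5, -4, -4) with distance 8.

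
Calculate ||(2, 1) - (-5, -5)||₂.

√(Σ(x_i - y_i)²) = √((2 - (-5))² + (1 - (-5))²)
= √(7² + 6²) = √(49 + 36) = √85 ≈ 9.2195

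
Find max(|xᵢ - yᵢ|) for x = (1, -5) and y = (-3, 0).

max(|x_i - y_i|) = max(|1 - (-3)|, |-5 - 0|) = max(4, 5) = 5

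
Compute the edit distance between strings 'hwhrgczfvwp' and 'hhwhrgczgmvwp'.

Let D[i][j] be the edit distance between the first i characters of 'hwhrgczfvwp' and the first j characters of 'hhwhrgczgmvwp', with D[i][0] = i, D[0][j] = j, and D[i][j] = D[i-1][j-1] if the characters match, else 1 + min(D[i-1][j], D[i][j-1], D[i-1][j-1]). Filling the table (rows: prefixes of 'hwhrgczfvwp', columns: prefixes of 'hhwhrgczgmvwp'):
     ε  h  h  w  h  r  g  c  z  g  m  v  w  p
  ε  0  1  2  3  4  5  6  7  8  9 10 11 12 13
  h  1  0  1  2  3  4  5  6  7  8  9 10 11 12
  w  2  1  1  1  2  3  4  5  6  7  8  9 10 11
  h  3  2  1  2  1  2  3  4  5  6  7  8  9 10
  r  4  3  2  2  2  1  2  3  4  5  6  7  8  9
  g  5  4  3  3  3  2  1  2  3  4  5  6  7  8
  c  6  5  4  4  4  3  2  1  2  3  4  5  6  7
  z  7  6  5  5  5  4  3  2  1  2  3  4  5  6
  f  8  7  6  6  6  5  4  3  2  2  3  4  5  6
  v  9  8  7  7  7  6  5  4  3  3  3  3  4  5
  w 10  9  8  7  8  7  6  5  4  4  4  4  3  4
  p 11 10  9  8  8  8  7  6  5  5  5  5  4  3
The bottom-right entry gives D[11][13] = 3, so no sequence of fewer than 3 edits works. Backtracking through the table gives one optimal edit sequence (3 edits):
  hwhrgczfvwp → hhwhrgczfvwp (ins h @1)
  hhwhrgczfvwp → hhwhrgczgfvwp (ins g @9)
  hhwhrgczgfvwp → hhwhrgczgmvwp (sub f→m @10)
Edit distance = 3.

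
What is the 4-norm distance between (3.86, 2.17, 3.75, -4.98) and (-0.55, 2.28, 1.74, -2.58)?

(Σ|x_i - y_i|^4)^(1/4) = (|3.86 - (-0.55)|^4 + |2.17 - 2.28|^4 + |3.75 - 1.74|^4 + |-4.98 - (-2.58)|^4)^(1/4)
= (4.41^4 + 0.11^4 + 2.01^4 + 2.4^4)^(1/4) ≈ (378.2286 + 0.0001 + 16.3224 + 33.1776)^(1/4) = (427.7287)^(1/4) ≈ 4.5477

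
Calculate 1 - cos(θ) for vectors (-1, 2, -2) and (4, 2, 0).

With u = (-1, 2, -2), v = (4, 2, 0):
u·v = (-1)·4 + 2·2 + (-2)·0 = (-4) + 4 + 0 = 0.
|u| = √((-1)² + 2² + (-2)²) = √9, |v| = √(4² + 2² + 0²) = √20, so |u||v| = √(9·20) = √180.
cos θ = (u·v)/(|u||v|) = 0/√180 = 0
Cosine distance = 1 - cos θ = 1 - 0 = 1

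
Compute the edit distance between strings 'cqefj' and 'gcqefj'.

Let D[i][j] be the edit distance between the first i characters of 'cqefj' and the first j characters of 'gcqefj', with D[i][0] = i, D[0][j] = j, and D[i][j] = D[i-1][j-1] if the characters match, else 1 + min(D[i-1][j], D[i][j-1], D[i-1][j-1]). Filling the table (rows: prefixes of 'cqefj', columns: prefixes of 'gcqefj'):
     ε  g  c  q  e  f  j
  ε  0  1  2  3  4  5  6
  c  1  1  1  2  3  4  5
  q  2  2  2  1  2  3  4
  e  3  3  3  2  1  2  3
  f  4  4  4  3  2  1  2
  j  5  5  5  4  3  2  1
The bottom-right entry gives D[5][6] = 1, so no sequence of fewer than 1 edit works. Backtracking through the table gives one optimal edit sequence (1 edit):
  cqefj → gcqefj (ins g @1)
Edit distance = 1.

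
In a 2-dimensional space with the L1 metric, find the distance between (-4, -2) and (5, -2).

Σ|x_i - y_i| = |-4 - 5| + |-2 - (-2)| = 9 + 0 = 9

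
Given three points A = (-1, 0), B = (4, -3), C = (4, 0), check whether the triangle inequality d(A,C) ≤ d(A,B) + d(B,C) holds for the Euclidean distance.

d(A,B) = √(5² + 3²) = √34 ≈ 5.831, d(B,C) = √(0² + 3²) = √9 = 3, d(A,C) = √(5² + 0²) = √25 = 5.
d(A,C) = 5 ≤ 5.831 + 3 = 8.831. Triangle inequality is satisfied.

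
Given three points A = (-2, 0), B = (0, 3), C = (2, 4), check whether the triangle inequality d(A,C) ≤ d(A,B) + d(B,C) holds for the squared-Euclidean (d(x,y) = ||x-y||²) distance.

d(A,B) = 2² + 3² = 13, d(B,C) = 2² + 1² = 5, d(A,C) = 4² + 4² = 32.
d(A,C) = 32 > 13 + 5 = 18. Triangle inequality is VIOLATED. (Squared-Euclidean is not a metric — this is a counterexample.)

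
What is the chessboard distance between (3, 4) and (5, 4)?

max(|x_i - y_i|) = max(|3 - 5|, |4 - 4|) = max(2, 0) = 2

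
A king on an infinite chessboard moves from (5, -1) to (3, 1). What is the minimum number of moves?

max(|x_i - y_i|) = max(|5 - 3|, |-1 - 1|) = max(2, 2) = 2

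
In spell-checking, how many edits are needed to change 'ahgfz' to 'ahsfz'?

Let D[i][j] be the edit distance between the first i characters of 'ahgfz' and the first j characters of 'ahsfz', with D[i][0] = i, D[0][j] = j, and D[i][j] = D[i-1][j-1] if the characters match, else 1 + min(D[i-1][j], D[i][j-1], D[i-1][j-1]). Filling the table (rows: prefixes of 'ahgfz', columns: prefixes of 'ahsfz'):
     ε  a  h  s  f  z
  ε  0  1  2  3  4  5
  a  1  0  1  2  3  4
  h  2  1  0  1  2  3
  g  3  2  1  1  2  3
  f  4  3  2  2  1  2
  z  5  4  3  3  2  1
The bottom-right entry gives D[5][5] = 1, so no sequence of fewer than 1 edit works. Backtracking through the table gives one optimal edit sequence (1 edit):
  ahgfz → ahsfz (sub g→s @3)
Edit distance = 1.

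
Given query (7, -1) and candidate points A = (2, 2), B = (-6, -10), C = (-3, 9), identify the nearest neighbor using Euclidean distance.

Distances: d(A) ≈ 5.831, d(B) ≈ 15.8114, d(C) ≈ 14.1421. Nearest: A = (2, 2) with distance 5.831.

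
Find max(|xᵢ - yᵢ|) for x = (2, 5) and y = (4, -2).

max(|x_i - y_i|) = max(|2 - 4|, |5 - (-2)|) = max(2, 7) = 7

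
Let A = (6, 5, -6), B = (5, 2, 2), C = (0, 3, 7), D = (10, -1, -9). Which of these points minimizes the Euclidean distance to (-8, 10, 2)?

Distances: d(A) ≈ 16.8819, d(B) ≈ 15.2643, d(C) ≈ 11.7473, d(D) ≈ 23.7908. Nearest: C = (0, 3, 7) with distance 11.7473.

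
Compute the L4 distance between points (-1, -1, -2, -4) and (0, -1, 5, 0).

(Σ|x_i - y_i|^4)^(1/4) = (|-1 - 0|^4 + |-1 - (-1)|^4 + |-2 - 5|^4 + |-4 - 0|^4)^(1/4)
= (1^4 + 0^4 + 7^4 + 4^4)^(1/4) = (1 + 0 + 2401 + 256)^(1/4) = (2658)^(1/4) ≈ 7.1802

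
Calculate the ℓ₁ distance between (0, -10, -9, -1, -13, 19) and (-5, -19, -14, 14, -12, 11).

Σ|x_i - y_i| = |0 - (-5)| + |-10 - (-19)| + |-9 - (-14)| + |-1 - 14| + |-13 - (-12)| + |19 - 11| = 5 + 9 + 5 + 15 + 1 + 8 = 43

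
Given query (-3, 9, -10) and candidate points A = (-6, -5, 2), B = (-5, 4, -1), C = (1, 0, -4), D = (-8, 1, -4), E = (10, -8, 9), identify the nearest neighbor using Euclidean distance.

Distances: d(A) ≈ 18.6815, d(B) ≈ 10.4881, d(C) ≈ 11.5326, d(D) ≈ 11.1803, d(E) ≈ 28.6182. Nearest: B = (-5, 4, -1) with distance 10.4881.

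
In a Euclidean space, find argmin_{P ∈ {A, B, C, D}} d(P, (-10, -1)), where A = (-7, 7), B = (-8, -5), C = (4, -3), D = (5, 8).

Distances: d(A) ≈ 8.544, d(B) ≈ 4.4721, d(C) ≈ 14.1421, d(D) ≈ 17.4929. Nearest: B = (-8, -5) with distance 4.4721.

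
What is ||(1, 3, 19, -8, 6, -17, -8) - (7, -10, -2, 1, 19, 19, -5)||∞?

max(|x_i - y_i|) = max(|1 - 7|, |3 - (-10)|, |19 - (-2)|, |-8 - 1|, |6 - 19|, |-17 - 19|, |-8 - (-5)|) = max(6, 13, 21, 9, 13, 36, 3) = 36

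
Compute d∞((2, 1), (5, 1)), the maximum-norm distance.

max(|x_i - y_i|) = max(|2 - 5|, |1 - 1|) = max(3, 0) = 3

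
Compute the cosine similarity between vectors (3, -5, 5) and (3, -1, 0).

With u = (3, -5, 5), v = (3, -1, 0):
u·v = 3·3 + (-5)·(-1) + 5·0 = 9 + 5 + 0 = 14.
|u| = √(3² + (-5)² + 5²) = √59, |v| = √(3² + (-1)² + 0²) = √10, so |u||v| = √(59·10) = √590.
cos θ = (u·v)/(|u||v|) = 14/√590 ≈ 0.5764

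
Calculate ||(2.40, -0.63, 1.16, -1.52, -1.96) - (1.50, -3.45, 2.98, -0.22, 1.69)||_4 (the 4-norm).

(Σ|x_i - y_i|^4)^(1/4) = (|2.4 - 1.5|^4 + |-0.63 - (-3.45)|^4 + |1.16 - 2.98|^4 + |-1.52 - (-0.22)|^4 + |-1.96 - 1.69|^4)^(1/4)
= (0.9^4 + 2.82^4 + 1.82^4 + 1.3^4 + 3.65^4)^(1/4) ≈ (0.6561 + 63.2407 + 10.972 + 2.8561 + 177.489)^(1/4) = (255.2139)^(1/4) ≈ 3.9969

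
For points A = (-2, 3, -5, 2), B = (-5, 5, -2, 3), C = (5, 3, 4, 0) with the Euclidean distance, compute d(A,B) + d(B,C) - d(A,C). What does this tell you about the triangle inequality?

d(A,B) = √(3² + 2² + 3² + 1²) = √23 ≈ 4.7958, d(B,C) = √(10² + 2² + 6² + 3²) = √149 ≈ 12.2066, d(A,C) = √(7² + 0² + 9² + 2²) = √134 ≈ 11.5758.
d(A,B) + d(B,C) - d(A,C) = 4.7958 + 12.2066 - 11.5758 = 17.0024 - 11.5758 = 5.4266 (to 4 decimal places). This is ≥ 0, so the triangle inequality holds for these points.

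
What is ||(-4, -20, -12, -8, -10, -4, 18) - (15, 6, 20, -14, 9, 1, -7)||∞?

max(|x_i - y_i|) = max(|-4 - 15|, |-20 - 6|, |-12 - 20|, |-8 - (-14)|, |-10 - 9|, |-4 - 1|, |18 - (-7)|) = max(19, 26, 32, 6, 19, 5, 25) = 32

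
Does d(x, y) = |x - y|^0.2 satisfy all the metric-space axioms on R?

Yes. With 0 < p = 0.2 ≤ 1, d(x,y) = |x-y|^0.2 is a metric on R. Non-negativity and symmetry are immediate; |x-y|^0.2 = 0 ⟺ |x-y| = 0 ⟺ x = y. For the triangle inequality, the function t ↦ t^0.2 is subadditive on [0,∞) when p ≤ 1, so |x-z|^0.2 ≤ (|x-y| + |y-z|)^0.2 ≤ |x-y|^0.2 + |y-z|^0.2.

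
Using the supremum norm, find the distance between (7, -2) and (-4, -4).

max(|x_i - y_i|) = max(|7 - (-4)|, |-2 - (-4)|) = max(11, 2) = 11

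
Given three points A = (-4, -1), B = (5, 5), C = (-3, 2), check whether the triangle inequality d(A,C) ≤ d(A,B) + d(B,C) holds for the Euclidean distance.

d(A,B) = √(9² + 6²) = √117 ≈ 10.8167, d(B,C) = √(8² + 3²) = √73 ≈ 8.544, d(A,C) = √(1² + 3²) = √10 ≈ 3.1623.
d(A,C) ≈ 3.1623 ≤ 10.8167 + 8.544 = 19.3607. Triangle inequality is satisfied.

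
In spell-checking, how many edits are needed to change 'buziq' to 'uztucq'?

Let D[i][j] be the edit distance between the first i characters of 'buziq' and the first j characters of 'uztucq', with D[i][0] = i, D[0][j] = j, and D[i][j] = D[i-1][j-1] if the characters match, else 1 + min(D[i-1][j], D[i][j-1], D[i-1][j-1]). Filling the table (rows: prefixes of 'buziq', columns: prefixes of 'uztucq'):
     ε  u  z  t  u  c  q
  ε  0  1  2  3  4  5  6
  b  1  1  2  3  4  5  6
  u  2  1  2  3  3  4  5
  z  3  2  1  2  3  4  5
  i  4  3  2  2  3  4  5
  q  5  4  3  3  3  4  4
The bottom-right entry gives D[5][6] = 4, so no sequence of fewer than 4 edits works. Backtracking through the table gives one optimal edit sequence (4 edits):
  buziq → uziq (del b @1)
  uziq → uztiq (ins t @3)
  uztiq → uztuiq (ins u @4)
  uztuiq → uztucq (sub i→c @5)
Edit distance = 4.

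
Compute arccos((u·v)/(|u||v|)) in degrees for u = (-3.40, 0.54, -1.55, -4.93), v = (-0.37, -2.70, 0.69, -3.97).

With u = (-3.40, 0.54, -1.55, -4.93), v = (-0.37, -2.70, 0.69, -3.97):
u·v = (-3.4)·(-0.37) + 0.54·(-2.7) + (-1.55)·0.69 + (-4.93)·(-3.97) = 1.258 + (-1.458) + (-1.0695) + 19.5721 = 18.3026.
|u| = √((-3.4)² + 0.54² + (-1.55)² + (-4.93)²) = √(11.56 + 0.2916 + 2.4025 + 24.3049) = √38.559, |v| = √((-0.37)² + (-2.7)² + 0.69² + (-3.97)²) = √(0.1369 + 7.29 + 0.4761 + 15.7609) = √23.6639.
cos θ = (u·v)/(|u||v|) = 18.3026/(√38.559·√23.6639) ≈ 0.605908
θ = arccos(0.605908) ≈ 52.71°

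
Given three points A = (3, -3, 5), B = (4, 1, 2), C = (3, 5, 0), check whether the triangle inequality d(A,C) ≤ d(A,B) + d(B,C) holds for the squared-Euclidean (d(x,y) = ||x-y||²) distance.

d(A,B) = 1² + 4² + 3² = 26, d(B,C) = 1² + 4² + 2² = 21, d(A,C) = 0² + 8² + 5² = 89.
d(A,C) = 89 > 26 + 21 = 47. Triangle inequality is VIOLATED. (Squared-Euclidean is not a metric — this is a counterexample.)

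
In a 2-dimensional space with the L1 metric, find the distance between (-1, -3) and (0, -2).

Σ|x_i - y_i| = |-1 - 0| + |-3 - (-2)| = 1 + 1 = 2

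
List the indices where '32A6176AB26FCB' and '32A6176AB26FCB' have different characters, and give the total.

Differing positions: none. Hamming distance = 0.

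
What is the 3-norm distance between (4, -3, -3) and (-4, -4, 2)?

(Σ|x_i - y_i|^3)^(1/3) = (|4 - (-4)|^3 + |-3 - (-4)|^3 + |-3 - 2|^3)^(1/3)
= (8^3 + 1^3 + 5^3)^(1/3) = (512 + 1 + 125)^(1/3) = (638)^(1/3) ≈ 8.6088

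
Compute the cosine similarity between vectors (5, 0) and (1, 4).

With u = (5, 0), v = (1, 4):
u·v = 5·1 + 0·4 = 5 + 0 = 5.
|u| = √(5² + 0²) = √25, |v| = √(1² + 4²) = √17, so |u||v| = √(25·17) = √425.
cos θ = (u·v)/(|u||v|) = 5/√425 ≈ 0.2425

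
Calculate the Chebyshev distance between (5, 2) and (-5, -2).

max(|x_i - y_i|) = max(|5 - (-5)|, |2 - (-2)|) = max(10, 4) = 10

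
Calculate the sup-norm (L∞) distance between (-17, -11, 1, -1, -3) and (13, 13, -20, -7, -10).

max(|x_i - y_i|) = max(|-17 - 13|, |-11 - 13|, |1 - (-20)|, |-1 - (-7)|, |-3 - (-10)|) = max(30, 24, 21, 6, 7) = 30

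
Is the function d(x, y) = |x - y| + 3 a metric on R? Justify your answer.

No. d fails identity of indiscernibles (specifically d(x,x) = 0): d(3, 3) = |3 - 3| + 3 = 0 + 3 = 3 ≠ 0.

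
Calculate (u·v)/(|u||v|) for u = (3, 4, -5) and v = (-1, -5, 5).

With u = (3, 4, -5), v = (-1, -5, 5):
u·v = 3·(-1) + 4·(-5) + (-5)·5 = (-3) + (-20) + (-25) = -48.
|u| = √(3² + 4² + (-5)²) = √50, |v| = √((-1)² + (-5)² + 5²) = √51, so |u||v| = √(50·51) = √2550.
cos θ = (u·v)/(|u||v|) = -48/√2550 ≈ -0.9505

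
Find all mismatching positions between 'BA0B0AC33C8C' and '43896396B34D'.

Differing positions: 1, 2, 3, 4, 5, 6, 7, 8, 9, 10, 11, 12. Hamming distance = 12.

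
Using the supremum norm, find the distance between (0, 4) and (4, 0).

max(|x_i - y_i|) = max(|0 - 4|, |4 - 0|) = max(4, 4) = 4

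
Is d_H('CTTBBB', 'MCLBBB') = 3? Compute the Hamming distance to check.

Differing positions: 1, 2, 3. Hamming distance = 3, so the claim is true.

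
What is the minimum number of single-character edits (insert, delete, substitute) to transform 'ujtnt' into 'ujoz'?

Let D[i][j] be the edit distance between the first i characters of 'ujtnt' and the first j characters of 'ujoz', with D[i][0] = i, D[0][j] = j, and D[i][j] = D[i-1][j-1] if the characters match, else 1 + min(D[i-1][j], D[i][j-1], D[i-1][j-1]). Filling the table (rows: prefixes of 'ujtnt', columns: prefixes of 'ujoz'):
     ε  u  j  o  z
  ε  0  1  2  3  4
  u  1  0  1  2  3
  j  2  1  0  1  2
  t  3  2  1  1  2
  n  4  3  2  2  2
  t  5  4  3  3  3
The bottom-right entry gives D[5][4] = 3, so no sequence of fewer than 3 edits works. Backtracking through the table gives one optimal edit sequence (3 edits):
  ujtnt → ujnt (del t @3)
  ujnt → ujot (sub n→o @3)
  ujot → ujoz (sub t→z @4)
Edit distance = 3.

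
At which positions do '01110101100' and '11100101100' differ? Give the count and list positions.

Differing positions: 1, 4. Hamming distance = 2.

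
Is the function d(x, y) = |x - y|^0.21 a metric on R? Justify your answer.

Yes. With 0 < p = 0.21 ≤ 1, d(x,y) = |x-y|^0.21 is a metric on R. Non-negativity and symmetry are immediate; |x-y|^0.21 = 0 ⟺ |x-y| = 0 ⟺ x = y. For the triangle inequality, the function t ↦ t^0.21 is subadditive on [0,∞) when p ≤ 1, so |x-z|^0.21 ≤ (|x-y| + |y-z|)^0.21 ≤ |x-y|^0.21 + |y-z|^0.21.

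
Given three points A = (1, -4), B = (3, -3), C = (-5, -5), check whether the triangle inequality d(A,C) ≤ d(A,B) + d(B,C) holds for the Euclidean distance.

d(A,B) = √(2² + 1²) = √5 ≈ 2.2361, d(B,C) = √(8² + 2²) = √68 ≈ 8.2462, d(A,C) = √(6² + 1²) = √37 ≈ 6.0828.
d(A,C) ≈ 6.0828 ≤ 2.2361 + 8.2462 = 10.4823. Triangle inequality is satisfied.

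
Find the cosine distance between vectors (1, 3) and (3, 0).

With u = (1, 3), v = (3, 0):
u·v = 1·3 + 3·0 = 3 + 0 = 3.
|u| = √(1² + 3²) = √10, |v| = √(3² + 0²) = √9, so |u||v| = √(10·9) = √90.
cos θ = (u·v)/(|u||v|) = 3/√90 ≈ 0.3162
Cosine distance = 1 - cos θ ≈ 1 - 0.3162 = 0.6838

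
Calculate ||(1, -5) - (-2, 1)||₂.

√(Σ(x_i - y_i)²) = √((1 - (-2))² + (-5 - 1)²)
= √(3² + (-6)²) = √(9 + 36) = √45 ≈ 6.7082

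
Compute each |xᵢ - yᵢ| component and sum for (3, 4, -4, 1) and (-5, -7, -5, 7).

Σ|x_i - y_i| = |3 - (-5)| + |4 - (-7)| + |-4 - (-5)| + |1 - 7| = 8 + 11 + 1 + 6 = 26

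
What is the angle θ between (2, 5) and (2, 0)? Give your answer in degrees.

With u = (2, 5), v = (2, 0):
u·v = 2·2 + 5·0 = 4 + 0 = 4.
|u| = √(2² + 5²) = √29, |v| = √(2² + 0²) = √4, so |u||v| = √(29·4) = √116.
cos θ = (u·v)/(|u||v|) = 4/√116 ≈ 0.371391
θ = arccos(0.371391) ≈ 68.2°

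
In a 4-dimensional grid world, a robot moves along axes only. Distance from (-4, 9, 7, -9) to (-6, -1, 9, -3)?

Σ|x_i - y_i| = |-4 - (-6)| + |9 - (-1)| + |7 - 9| + |-9 - (-3)| = 2 + 10 + 2 + 6 = 20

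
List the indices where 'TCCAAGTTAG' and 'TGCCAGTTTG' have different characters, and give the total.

Differing positions: 2, 4, 9. Hamming distance = 3.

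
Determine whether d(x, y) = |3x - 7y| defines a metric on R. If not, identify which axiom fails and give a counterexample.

No. d fails symmetry: d(5, 8) = |3·5 - 7·8| = |-41| = 41, but d(8, 5) = |3·8 - 7·5| = |-11| = 11. Since 41 ≠ 11, d(x,y) ≠ d(y,x) in general.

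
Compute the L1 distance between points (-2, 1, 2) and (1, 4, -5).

Σ|x_i - y_i| = |-2 - 1| + |1 - 4| + |2 - (-5)| = 3 + 3 + 7 = 13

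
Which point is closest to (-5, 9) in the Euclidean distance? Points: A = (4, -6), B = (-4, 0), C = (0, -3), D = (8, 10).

Distances: d(A) ≈ 17.4929, d(B) ≈ 9.0554, d(C) = 13, d(D) ≈ 13.0384. Nearest: B = (-4, 0) with distance 9.0554.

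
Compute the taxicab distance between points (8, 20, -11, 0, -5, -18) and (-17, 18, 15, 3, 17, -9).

Σ|x_i - y_i| = |8 - (-17)| + |20 - 18| + |-11 - 15| + |0 - 3| + |-5 - 17| + |-18 - (-9)| = 25 + 2 + 26 + 3 + 22 + 9 = 87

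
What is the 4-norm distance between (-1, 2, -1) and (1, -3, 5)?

(Σ|x_i - y_i|^4)^(1/4) = (|-1 - 1|^4 + |2 - (-3)|^4 + |-1 - 5|^4)^(1/4)
= (2^4 + 5^4 + 6^4)^(1/4) = (16 + 625 + 1296)^(1/4) = (1937)^(1/4) ≈ 6.6341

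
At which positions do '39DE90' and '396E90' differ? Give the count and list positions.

Differing positions: 3. Hamming distance = 1.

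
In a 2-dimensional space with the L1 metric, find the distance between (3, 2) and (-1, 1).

Σ|x_i - y_i| = |3 - (-1)| + |2 - 1| = 4 + 1 = 5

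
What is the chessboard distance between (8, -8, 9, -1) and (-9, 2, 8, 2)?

max(|x_i - y_i|) = max(|8 - (-9)|, |-8 - 2|, |9 - 8|, |-1 - 2|) = max(17, 10, 1, 3) = 17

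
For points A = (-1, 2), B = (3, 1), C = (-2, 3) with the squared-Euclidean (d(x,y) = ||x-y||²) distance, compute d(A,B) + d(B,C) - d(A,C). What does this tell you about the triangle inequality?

d(A,B) = 4² + 1² = 17, d(B,C) = 5² + 2² = 29, d(A,C) = 1² + 1² = 2.
d(A,B) + d(B,C) - d(A,C) = 17 + 29 - 2 = 46 - 2 = 44. This is ≥ 0, so the triangle inequality holds for these points.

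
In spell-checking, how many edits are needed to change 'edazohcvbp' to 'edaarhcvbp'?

Let D[i][j] be the edit distance between the first i characters of 'edazohcvbp' and the first j characters of 'edaarhcvbp', with D[i][0] = i, D[0][j] = j, and D[i][j] = D[i-1][j-1] if the characters match, else 1 + min(D[i-1][j], D[i][j-1], D[i-1][j-1]). Filling the table (rows: prefixes of 'edazohcvbp', columns: prefixes of 'edaarhcvbp'):
     ε  e  d  a  a  r  h  c  v  b  p
  ε  0  1  2  3  4  5  6  7  8  9 10
  e  1  0  1  2  3  4  5  6  7  8  9
  d  2  1  0  1  2  3  4  5  6  7  8
  a  3  2  1  0  1  2  3  4  5  6  7
  z  4  3  2  1  1  2  3  4  5  6  7
  o  5  4  3  2  2  2  3  4  5  6  7
  h  6  5  4  3  3  3  2  3  4  5  6
  c  7  6  5  4  4  4  3  2  3  4  5
  v  8  7  6  5  5  5  4  3  2  3  4
  b  9  8  7  6  6  6  5  4  3  2  3
  p 10  9  8  7  7  7  6  5  4  3  2
The bottom-right entry gives D[10][10] = 2, so no sequence of fewer than 2 edits works. Backtracking through the table gives one optimal edit sequence (2 edits):
  edazohcvbp → edaaohcvbp (sub z→a @4)
  edaaohcvbp → edaarhcvbp (sub o→r @5)
Edit distance = 2.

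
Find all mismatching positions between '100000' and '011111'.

Differing positions: 1, 2, 3, 4, 5, 6. Hamming distance = 6.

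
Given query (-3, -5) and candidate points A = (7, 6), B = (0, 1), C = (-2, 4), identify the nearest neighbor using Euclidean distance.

Distances: d(A) ≈ 14.8661, d(B) ≈ 6.7082, d(C) ≈ 9.0554. Nearest: B = (0, 1) with distance 6.7082.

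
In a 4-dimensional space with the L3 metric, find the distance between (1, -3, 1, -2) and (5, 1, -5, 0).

(Σ|x_i - y_i|^3)^(1/3) = (|1 - 5|^3 + |-3 - 1|^3 + |1 - (-5)|^3 + |-2 - 0|^3)^(1/3)
= (4^3 + 4^3 + 6^3 + 2^3)^(1/3) = (64 + 64 + 216 + 8)^(1/3) = (352)^(1/3) ≈ 7.0607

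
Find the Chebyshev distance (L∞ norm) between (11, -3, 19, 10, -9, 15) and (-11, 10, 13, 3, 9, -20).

max(|x_i - y_i|) = max(|11 - (-11)|, |-3 - 10|, |19 - 13|, |10 - 3|, |-9 - 9|, |15 - (-20)|) = max(22, 13, 6, 7, 18, 35) = 35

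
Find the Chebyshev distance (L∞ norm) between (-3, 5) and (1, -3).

max(|x_i - y_i|) = max(|-3 - 1|, |5 - (-3)|) = max(4, 8) = 8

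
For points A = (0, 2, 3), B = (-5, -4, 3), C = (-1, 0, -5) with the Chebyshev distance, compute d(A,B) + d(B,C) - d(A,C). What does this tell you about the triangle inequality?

d(A,B) = max(5, 6, 0) = 6, d(B,C) = max(4, 4, 8) = 8, d(A,C) = max(1, 2, 8) = 8.
d(A,B) + d(B,C) - d(A,C) = 6 + 8 - 8 = 14 - 8 = 6. This is ≥ 0, so the triangle inequality holds for these points.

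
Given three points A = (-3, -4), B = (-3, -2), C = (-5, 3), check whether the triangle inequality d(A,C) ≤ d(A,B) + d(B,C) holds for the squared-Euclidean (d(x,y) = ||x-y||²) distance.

d(A,B) = 0² + 2² = 4, d(B,C) = 2² + 5² = 29, d(A,C) = 2² + 7² = 53.
d(A,C) = 53 > 4 + 29 = 33. Triangle inequality is VIOLATED. (Squared-Euclidean is not a metric — this is a counterexample.)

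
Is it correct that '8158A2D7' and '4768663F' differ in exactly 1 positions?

Differing positions: 1, 2, 3, 5, 6, 7, 8. Hamming distance = 7, so the claim that d_H = 1 is false.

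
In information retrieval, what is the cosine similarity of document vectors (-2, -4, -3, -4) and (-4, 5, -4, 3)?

With u = (-2, -4, -3, -4), v = (-4, 5, -4, 3):
u·v = (-2)·(-4) + (-4)·5 + (-3)·(-4) + (-4)·3 = 8 + (-20) + 12 + (-12) = -12.
|u| = √((-2)² + (-4)² + (-3)² + (-4)²) = √45, |v| = √((-4)² + 5² + (-4)² + 3²) = √66, so |u||v| = √(45·66) = √2970.
cos θ = (u·v)/(|u||v|) = -12/√2970 ≈ -0.2202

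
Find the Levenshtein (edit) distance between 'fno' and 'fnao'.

Let D[i][j] be the edit distance between the first i characters of 'fno' and the first j characters of 'fnao', with D[i][0] = i, D[0][j] = j, and D[i][j] = D[i-1][j-1] if the characters match, else 1 + min(D[i-1][j], D[i][j-1], D[i-1][j-1]). Filling the table (rows: prefixes of 'fno', columns: prefixes of 'fnao'):
     ε  f  n  a  o
  ε  0  1  2  3  4
  f  1  0  1  2  3
  n  2  1  0  1  2
  o  3  2  1  1  1
The bottom-right entry gives D[3][4] = 1, so no sequence of fewer than 1 edit works. Backtracking through the table gives one optimal edit sequence (1 edit):
  fno → fnao (ins a @3)
Edit distance = 1.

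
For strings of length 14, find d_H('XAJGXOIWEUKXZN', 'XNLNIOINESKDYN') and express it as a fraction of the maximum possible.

Differing positions: 2, 3, 4, 5, 8, 10, 12, 13. Hamming distance = 8. The maximum possible Hamming distance for length-14 strings is 14, so d_H/14 = 8/14 ≈ 0.5714.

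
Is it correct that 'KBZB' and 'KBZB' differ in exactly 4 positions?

Differing positions: none. Hamming distance = 0, so the claim that d_H = 4 is false.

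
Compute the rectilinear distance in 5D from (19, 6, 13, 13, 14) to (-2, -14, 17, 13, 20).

Σ|x_i - y_i| = |19 - (-2)| + |6 - (-14)| + |13 - 17| + |13 - 13| + |14 - 20| = 21 + 20 + 4 + 0 + 6 = 51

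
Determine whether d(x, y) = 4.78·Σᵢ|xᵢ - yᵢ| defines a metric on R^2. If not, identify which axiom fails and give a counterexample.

Yes. The L1 (Manhattan) norm induces a metric on R^2, and multiplying a metric by a positive constant 4.78 > 0 preserves all four axioms: non-negativity (4.78·||x-y|| ≥ 0), identity (4.78·||x-y|| = 0 ⟺ ||x-y|| = 0 ⟺ x = y), symmetry (||x-y|| = ||y-x||), and the triangle inequality (4.78·||x-z|| ≤ 4.78·||x-y|| + 4.78·||y-z||). So d is a metric.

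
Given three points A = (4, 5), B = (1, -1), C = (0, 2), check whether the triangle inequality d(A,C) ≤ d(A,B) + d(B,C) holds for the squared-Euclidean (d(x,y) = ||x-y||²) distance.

d(A,B) = 3² + 6² = 45, d(B,C) = 1² + 3² = 10, d(A,C) = 4² + 3² = 25.
d(A,C) = 25 ≤ 45 + 10 = 55. Triangle inequality is satisfied.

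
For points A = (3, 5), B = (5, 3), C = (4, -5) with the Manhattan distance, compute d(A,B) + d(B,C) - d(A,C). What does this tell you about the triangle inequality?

d(A,B) = 2 + 2 = 4, d(B,C) = 1 + 8 = 9, d(A,C) = 1 + 10 = 11.
d(A,B) + d(B,C) - d(A,C) = 4 + 9 - 11 = 13 - 11 = 2. This is ≥ 0, so the triangle inequality holds for these points.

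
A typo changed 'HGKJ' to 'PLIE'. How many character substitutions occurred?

Differing positions: 1, 2, 3, 4. Hamming distance = 4.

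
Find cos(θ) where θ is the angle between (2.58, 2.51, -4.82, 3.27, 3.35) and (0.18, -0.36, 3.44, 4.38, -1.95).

With u = (2.58, 2.51, -4.82, 3.27, 3.35), v = (0.18, -0.36, 3.44, 4.38, -1.95):
u·v = 2.58·0.18 + 2.51·(-0.36) + (-4.82)·3.44 + 3.27·4.38 + 3.35·(-1.95) = 0.4644 + (-0.9036) + (-16.5808) + 14.3226 + (-6.5325) = -9.2299.
|u| = √(2.58² + 2.51² + (-4.82)² + 3.27² + 3.35²) = √(6.6564 + 6.3001 + 23.2324 + 10.6929 + 11.2225) = √58.1043, |v| = √(0.18² + (-0.36)² + 3.44² + 4.38² + (-1.95)²) = √(0.0324 + 0.1296 + 11.8336 + 19.1844 + 3.8025) = √34.9825.
cos θ = (u·v)/(|u||v|) = -9.2299/(√58.1043·√34.9825) ≈ -0.2047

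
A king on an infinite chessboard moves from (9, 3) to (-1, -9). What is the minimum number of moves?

max(|x_i - y_i|) = max(|9 - (-1)|, |3 - (-9)|) = max(10, 12) = 12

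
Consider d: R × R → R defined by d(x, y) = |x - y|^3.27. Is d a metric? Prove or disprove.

No. d(x,y) = |x-y|^3.27 fails the triangle inequality since p = 3.27 > 1. Counterexample: x = -3, y = 4, z = 16. d(x,z) = |-3 - 16|^3.27 = 19^3.27 ≈ 15188.8284, but d(x,y) + d(y,z) = 7^3.27 + 12^3.27 ≈ 580.0569 + 3380.0465 = 3960.1034. Since 15188.8284 > 3960.1034, the triangle inequality is violated.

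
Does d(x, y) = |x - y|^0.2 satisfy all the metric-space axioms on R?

Yes. With 0 < p = 0.2 ≤ 1, d(x,y) = |x-y|^0.2 is a metric on R. Non-negativity and symmetry are immediate; |x-y|^0.2 = 0 ⟺ |x-y| = 0 ⟺ x = y. For the triangle inequality, the function t ↦ t^0.2 is subadditive on [0,∞) when p ≤ 1, so |x-z|^0.2 ≤ (|x-y| + |y-z|)^0.2 ≤ |x-y|^0.2 + |y-z|^0.2.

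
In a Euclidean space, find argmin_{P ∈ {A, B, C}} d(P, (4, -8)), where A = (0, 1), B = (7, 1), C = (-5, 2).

Distances: d(A) ≈ 9.8489, d(B) ≈ 9.4868, d(C) ≈ 13.4536. Nearest: B = (7, 1) with distance 9.4868.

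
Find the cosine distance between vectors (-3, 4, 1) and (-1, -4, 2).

With u = (-3, 4, 1), v = (-1, -4, 2):
u·v = (-3)·(-1) + 4·(-4) + 1·2 = 3 + (-16) + 2 = -11.
|u| = √((-3)² + 4² + 1²) = √26, |v| = √((-1)² + (-4)² + 2²) = √21, so |u||v| = √(26·21) = √546.
cos θ = (u·v)/(|u||v|) = -11/√546 ≈ -0.4708
Cosine distance = 1 - cos θ ≈ 1 - (-0.4708) = 1.4708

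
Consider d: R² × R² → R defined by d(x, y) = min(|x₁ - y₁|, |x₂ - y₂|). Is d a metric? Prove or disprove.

No. d fails identity of indiscernibles: take x = (-1, 0) and y = (-1, 6). Then d(x,y) = min(|-1 - (-1)|, |0 - 6|) = min(0, 6) = 0, yet x ≠ y.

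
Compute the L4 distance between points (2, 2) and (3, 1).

(Σ|x_i - y_i|^4)^(1/4) = (|2 - 3|^4 + |2 - 1|^4)^(1/4)
= (1^4 + 1^4)^(1/4) = (1 + 1)^(1/4) = (2)^(1/4) ≈ 1.1892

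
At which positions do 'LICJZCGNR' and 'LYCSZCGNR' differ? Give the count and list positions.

Differing positions: 2, 4. Hamming distance = 2.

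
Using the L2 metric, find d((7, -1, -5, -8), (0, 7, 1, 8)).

√(Σ(x_i - y_i)²) = √((7 - 0)² + (-1 - 7)² + (-5 - 1)² + (-8 - 8)²)
= √(7² + (-8)² + (-6)² + (-16)²) = √(49 + 64 + 36 + 256) = √405 ≈ 20.1246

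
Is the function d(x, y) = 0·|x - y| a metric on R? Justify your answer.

No. With c = 0, d(x,y) = 0 for all x, y. This fails identity of indiscernibles: d(4, 6) = 0 but 4 ≠ 6.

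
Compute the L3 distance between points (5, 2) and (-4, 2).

(Σ|x_i - y_i|^3)^(1/3) = (|5 - (-4)|^3 + |2 - 2|^3)^(1/3)
= (9^3 + 0^3)^(1/3) = (729 + 0)^(1/3) = (729)^(1/3) = 9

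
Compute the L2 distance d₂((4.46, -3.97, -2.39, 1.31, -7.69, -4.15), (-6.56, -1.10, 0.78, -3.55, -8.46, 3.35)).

√(Σ(x_i - y_i)²) = √((4.46 - (-6.56))² + (-3.97 - (-1.1))² + (-2.39 - 0.78)² + (1.31 - (-3.55))² + (-7.69 - (-8.46))² + (-4.15 - 3.35)²)
= √(11.02² + (-2.87)² + (-3.17)² + 4.86² + 0.77² + (-7.5)²) = √(121.4404 + 8.2369 + 10.0489 + 23.6196 + 0.5929 + 56.25) = √220.1887 ≈ 14.8388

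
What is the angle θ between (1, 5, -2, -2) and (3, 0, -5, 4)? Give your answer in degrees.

With u = (1, 5, -2, -2), v = (3, 0, -5, 4):
u·v = 1·3 + 5·0 + (-2)·(-5) + (-2)·4 = 3 + 0 + 10 + (-8) = 5.
|u| = √(1² + 5² + (-2)² + (-2)²) = √34, |v| = √(3² + 0² + (-5)² + 4²) = √50, so |u||v| = √(34·50) = √1700.
cos θ = (u·v)/(|u||v|) = 5/√1700 ≈ 0.121268
θ = arccos(0.121268) ≈ 83.03°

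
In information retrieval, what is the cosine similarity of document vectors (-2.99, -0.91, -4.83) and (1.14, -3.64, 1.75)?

With u = (-2.99, -0.91, -4.83), v = (1.14, -3.64, 1.75):
u·v = (-2.99)·1.14 + (-0.91)·(-3.64) + (-4.83)·1.75 = (-3.4086) + 3.3124 + (-8.4525) = -8.5487.
|u| = √((-2.99)² + (-0.91)² + (-4.83)²) = √(8.9401 + 0.8281 + 23.3289) = √33.0971, |v| = √(1.14² + (-3.64)² + 1.75²) = √(1.2996 + 13.2496 + 3.0625) = √17.6117.
cos θ = (u·v)/(|u||v|) = -8.5487/(√33.0971·√17.6117) ≈ -0.3541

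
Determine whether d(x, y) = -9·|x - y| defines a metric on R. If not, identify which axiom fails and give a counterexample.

No. With c = -9 < 0, d fails non-negativity: d(3, 6) = -9·|3 - 6| = -9·3 = -27 < 0.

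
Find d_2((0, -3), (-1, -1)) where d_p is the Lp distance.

(Σ|x_i - y_i|^2)^(1/2) = (|0 - (-1)|^2 + |-3 - (-1)|^2)^(1/2)
= (1^2 + 2^2)^(1/2) = (1 + 4)^(1/2) = (5)^(1/2) ≈ 2.2361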